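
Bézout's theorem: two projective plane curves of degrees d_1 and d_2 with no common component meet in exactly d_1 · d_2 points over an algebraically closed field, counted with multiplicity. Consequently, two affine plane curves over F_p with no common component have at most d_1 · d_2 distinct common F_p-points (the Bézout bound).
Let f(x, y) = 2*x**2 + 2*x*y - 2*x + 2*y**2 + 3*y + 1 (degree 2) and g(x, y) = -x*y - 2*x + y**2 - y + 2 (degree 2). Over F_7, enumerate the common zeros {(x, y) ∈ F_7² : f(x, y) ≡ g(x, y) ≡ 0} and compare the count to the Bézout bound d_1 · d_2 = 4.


Common zeros: ∅; count = 0; Bézout bound = 4.

deg(f) = 2, deg(g) = 2, so Bézout bound = 4.
Scan x ∈ F_7. For each x, list the y ∈ F_7 with f(x, y) ≡ 0 and those with g(x, y) ≡ 0 (mod 7); the common zeros in that column are the intersection.
  x = 0: f ≡ 0 at y ∈ {3, 6}; g ≡ 0 at y ∈ {4}; common: ∅.
  x = 1: f ≡ 0 at y ∈ ∅; g ≡ 0 at y ∈ {0, 2}; common: ∅.
  x = 2: f ≡ 0 at y ∈ {1, 6}; g ≡ 0 at y ∈ ∅; common: ∅.
  x = 3: f ≡ 0 at y ∈ ∅; g ≡ 0 at y ∈ {1, 3}; common: ∅.
  x = 4: f ≡ 0 at y ∈ ∅; g ≡ 0 at y ∈ {6}; common: ∅.
  x = 5: f ≡ 0 at y ∈ {1, 3}; g ≡ 0 at y ∈ ∅; common: ∅.
  x = 6: f ≡ 0 at y ∈ ∅; g ≡ 0 at y ∈ ∅; common: ∅.
Collecting: common zeros = ∅, so the count is 0.
Comparison with the Bézout bound: 0 ≤ 4 = deg(f)·deg(g), as expected for curves with no common component (the affine F_7-count falls short of the bound because intersections may lie at infinity, over extension fields, or carry multiplicity).


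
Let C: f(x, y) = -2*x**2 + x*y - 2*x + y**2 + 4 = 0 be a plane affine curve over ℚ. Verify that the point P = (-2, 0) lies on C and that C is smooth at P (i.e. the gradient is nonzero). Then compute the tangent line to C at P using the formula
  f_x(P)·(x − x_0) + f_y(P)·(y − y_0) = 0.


Tangent line at P: 6*x - 2*y + 12 = 0.

Step 1: f(-2, 0) = 0, so P lies on C.
Step 2: partial derivatives
  f_x(x, y) = -4*x + y - 2, f_y(x, y) = x + 2*y.
  f_x(P) = 6, f_y(P) = -2 (gradient nonzero, so P is smooth).
Step 3: tangent line at P: 6·(x − -2) + -2·(y − 0) = 0.
Expanding: 6*x - 2*y + 12 = 0.


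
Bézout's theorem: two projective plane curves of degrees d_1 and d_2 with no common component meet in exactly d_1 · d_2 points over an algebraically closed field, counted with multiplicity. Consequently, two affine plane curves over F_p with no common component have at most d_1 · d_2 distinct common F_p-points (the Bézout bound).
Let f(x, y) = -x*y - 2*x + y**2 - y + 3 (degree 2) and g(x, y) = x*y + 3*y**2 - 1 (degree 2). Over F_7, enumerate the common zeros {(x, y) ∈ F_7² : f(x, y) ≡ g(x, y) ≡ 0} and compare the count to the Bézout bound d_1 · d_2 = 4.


Common zeros: ∅; count = 0; Bézout bound = 4.

deg(f) = 2, deg(g) = 2, so Bézout bound = 4.
Scan x ∈ F_7. For each x, list the y ∈ F_7 with f(x, y) ≡ 0 and those with g(x, y) ≡ 0 (mod 7); the common zeros in that column are the intersection.
  x = 0: f ≡ 0 at y ∈ ∅; g ≡ 0 at y ∈ ∅; common: ∅.
  x = 1: f ≡ 0 at y ∈ {1}; g ≡ 0 at y ∈ ∅; common: ∅.
  x = 2: f ≡ 0 at y ∈ ∅; g ≡ 0 at y ∈ {5, 6}; common: ∅.
  x = 3: f ≡ 0 at y ∈ {2}; g ≡ 0 at y ∈ {3}; common: ∅.
  x = 4: f ≡ 0 at y ∈ ∅; g ≡ 0 at y ∈ {4}; common: ∅.
  x = 5: f ≡ 0 at y ∈ {0, 6}; g ≡ 0 at y ∈ {1, 2}; common: ∅.
  x = 6: f ≡ 0 at y ∈ {3, 4}; g ≡ 0 at y ∈ ∅; common: ∅.
Collecting: common zeros = ∅, so the count is 0.
Comparison with the Bézout bound: 0 ≤ 4 = deg(f)·deg(g), as expected for curves with no common component (the affine F_7-count falls short of the bound because intersections may lie at infinity, over extension fields, or carry multiplicity).


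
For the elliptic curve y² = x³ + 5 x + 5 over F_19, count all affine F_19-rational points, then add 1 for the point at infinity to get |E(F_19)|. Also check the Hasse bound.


Affine points = {(0, 9), (0, 10), (1, 7), (1, 12), (2, 2), (2, 17), (3, 3), (3, 16), (6, 2), (6, 17), (8, 5), (8, 14), (9, 0), (11, 2), (11, 17), (12, 8), (12, 11), (13, 5), (13, 14), (14, 8), (14, 11), (15, 4), (15, 15), (16, 1), (16, 18), (17, 5), (17, 14)}; affine count = 27; |E(F_19)| = 28.

Discriminant check: Δ ∝ 4a³ + 27b² = 4·5³ + 27·5² = 4·125 + 27·25 ≡ 16 (mod 19). Nonzero ⇒ E is nonsingular.
For each x ∈ F_19, compute rhs = x³ + 5·x + 5 mod 19, then count y ∈ F_19 with y² ≡ rhs.
  x = 0: rhs = 5, matching y values: 9, 10 (2 points).
  x = 1: rhs = 11, matching y values: 7, 12 (2 points).
  x = 2: rhs = 4, matching y values: 2, 17 (2 points).
  x = 3: rhs = 9, matching y values: 3, 16 (2 points).
  x = 4: rhs = 13, matching y values: none (0 points).
  x = 5: rhs = 3, matching y values: none (0 points).
  x = 6: rhs = 4, matching y values: 2, 17 (2 points).
  x = 7: rhs = 3, matching y values: none (0 points).
  x = 8: rhs = 6, matching y values: 5, 14 (2 points).
  x = 9: rhs = 0, matching y values: 0 (1 points).
  x = 10: rhs = 10, matching y values: none (0 points).
  x = 11: rhs = 4, matching y values: 2, 17 (2 points).
  x = 12: rhs = 7, matching y values: 8, 11 (2 points).
  x = 13: rhs = 6, matching y values: 5, 14 (2 points).
  x = 14: rhs = 7, matching y values: 8, 11 (2 points).
  x = 15: rhs = 16, matching y values: 4, 15 (2 points).
  x = 16: rhs = 1, matching y values: 1, 18 (2 points).
  x = 17: rhs = 6, matching y values: 5, 14 (2 points).
  x = 18: rhs = 18, matching y values: none (0 points).
Total affine count: 27.
Full point count |E(F_19)| = 27 + 1 = 28.
Hasse bound: |28 − (19+1)| = |8| = 8 ≤ 2√19 ≈ 8.7178 ✓.


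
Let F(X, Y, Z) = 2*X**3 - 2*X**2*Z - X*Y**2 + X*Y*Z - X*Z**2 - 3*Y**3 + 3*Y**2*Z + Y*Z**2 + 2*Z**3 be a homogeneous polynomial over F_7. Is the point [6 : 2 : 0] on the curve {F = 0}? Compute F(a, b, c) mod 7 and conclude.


F(6,2,0) ≡ 6 (mod 7); P is NOT on the curve.

Evaluate F(6, 2, 0) term-by-term (mod 7).
  2*X**3 ↦ 2·216·1·1 = 432
  -2*X**2*Z ↦ -2·36·1·0 = 0
  -X*Y**2 ↦ -1·6·4·1 = -24
  X*Y*Z ↦ 1·6·2·0 = 0
  -X*Z**2 ↦ -1·6·1·0 = 0
  -3*Y**3 ↦ -3·1·8·1 = -24
  3*Y**2*Z ↦ 3·1·4·0 = 0
  Y*Z**2 ↦ 1·1·2·0 = 0
  2*Z**3 ↦ 2·1·1·0 = 0
Sum: F(6, 2, 0) = (432) + (0) + (-24) + (0) + (0) + (-24) + (0) + (0) + (0) = 384.
Reducing mod 7: 384 ≡ 6 (mod 7).
Since F(a, b, c) ≡ 6 ≠ 0 (mod 7), P does NOT lie on the curve.


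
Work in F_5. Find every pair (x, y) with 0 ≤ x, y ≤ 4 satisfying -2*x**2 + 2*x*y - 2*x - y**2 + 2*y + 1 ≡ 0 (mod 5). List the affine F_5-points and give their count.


Affine F_5-points: {(1, 1), (1, 3), (4, 1), (4, 4)}; count = 4.

For each of the 25 pairs (x, y) ∈ F_5², evaluate f(x, y) mod 5. Record the zeros.
  x = 0: [0↦1, 1↦2, 2↦1, 3↦3, 4↦3]  zeros at y ∈ ∅
  x = 1: [0↦2, 1↦0, 2↦1, 3↦0, 4↦2]  zeros at y ∈ {1, 3}
  x = 2: [0↦4, 1↦4, 2↦2, 3↦3, 4↦2]  zeros at y ∈ ∅
  x = 3: [0↦2, 1↦4, 2↦4, 3↦2, 4↦3]  zeros at y ∈ ∅
  x = 4: [0↦1, 1↦0, 2↦2, 3↦2, 4↦0]  zeros at y ∈ {1, 4}
Collecting zeros: affine points = {(1, 1), (1, 3), (4, 1), (4, 4)}.
Total count |C(F_5)_aff| = 4.


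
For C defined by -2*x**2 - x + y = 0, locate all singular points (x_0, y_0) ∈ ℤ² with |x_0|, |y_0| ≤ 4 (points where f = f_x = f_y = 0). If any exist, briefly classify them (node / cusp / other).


No singular points in the scanned grid; C is smooth there.

Compute partial derivatives:
  f_x = -4*x - 1.
  f_y = 1.
f_y = 1 is a nonzero constant, so f_y never vanishes: no point (x, y) can satisfy f = f_x = f_y = 0. In particular no (x, y) ∈ {−4, ..., 4}² is singular; the curve is smooth.


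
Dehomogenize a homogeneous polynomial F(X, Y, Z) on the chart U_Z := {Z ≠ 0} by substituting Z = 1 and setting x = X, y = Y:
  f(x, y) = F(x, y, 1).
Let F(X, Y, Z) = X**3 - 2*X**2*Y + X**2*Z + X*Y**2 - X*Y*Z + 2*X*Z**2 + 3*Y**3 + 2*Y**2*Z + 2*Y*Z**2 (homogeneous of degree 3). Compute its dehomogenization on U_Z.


f(x, y) = x**3 - 2*x**2*y + x**2 + x*y**2 - x*y + 2*x + 3*y**3 + 2*y**2 + 2*y

On U_Z we set Z = 1. Each monomial c·X^i·Y^j·Z^k in F becomes c·x^i·y^j·1^k = c·x^i·y^j.
Substituting Z = 1: F(X, Y, 1) = x**3 - 2*x**2*y + x**2 + x*y**2 - x*y + 2*x + 3*y**3 + 2*y**2 + 2*y.
Note: deg(f) ≤ deg(F) = 3; strict inequality happens when F is divisible by Z (lost terms).


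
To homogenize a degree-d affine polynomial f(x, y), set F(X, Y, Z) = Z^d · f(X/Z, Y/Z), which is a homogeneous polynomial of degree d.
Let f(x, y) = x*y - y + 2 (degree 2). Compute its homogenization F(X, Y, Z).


F(X, Y, Z) = X*Y - Y*Z + 2*Z**2

deg(f) = 2.
Substitute x = X/Z, y = Y/Z into f, then multiply by Z^2.
  monomial 1·x^1·y^1 ↦ 1·X^1·Y^1·Z^0.
  monomial -1·x^0·y^1 ↦ -1·X^0·Y^1·Z^1.
  monomial 2·x^0·y^0 ↦ 2·X^0·Y^0·Z^2.
Collecting: F(X, Y, Z) = X*Y - Y*Z + 2*Z**2.


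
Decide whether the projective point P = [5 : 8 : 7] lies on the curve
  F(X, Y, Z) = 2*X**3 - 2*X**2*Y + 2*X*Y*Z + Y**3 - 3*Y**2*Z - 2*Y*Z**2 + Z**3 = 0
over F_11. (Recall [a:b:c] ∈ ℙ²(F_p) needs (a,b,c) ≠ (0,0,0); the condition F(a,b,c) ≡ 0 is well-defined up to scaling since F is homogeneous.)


F(5,8,7) ≡ 6 (mod 11); P is NOT on the curve.

Evaluate F(5, 8, 7) term-by-term (mod 11).
  2*X**3 ↦ 2·125·1·1 = 250
  -2*X**2*Y ↦ -2·25·8·1 = -400
  2*X*Y*Z ↦ 2·5·8·7 = 560
  Y**3 ↦ 1·1·512·1 = 512
  -3*Y**2*Z ↦ -3·1·64·7 = -1344
  -2*Y*Z**2 ↦ -2·1·8·49 = -784
  Z**3 ↦ 1·1·1·343 = 343
Sum: F(5, 8, 7) = (250) + (-400) + (560) + (512) + (-1344) + (-784) + (343) = -863.
Reducing mod 11: -863 ≡ 6 (mod 11).
Since F(a, b, c) ≡ 6 ≠ 0 (mod 11), P does NOT lie on the curve.


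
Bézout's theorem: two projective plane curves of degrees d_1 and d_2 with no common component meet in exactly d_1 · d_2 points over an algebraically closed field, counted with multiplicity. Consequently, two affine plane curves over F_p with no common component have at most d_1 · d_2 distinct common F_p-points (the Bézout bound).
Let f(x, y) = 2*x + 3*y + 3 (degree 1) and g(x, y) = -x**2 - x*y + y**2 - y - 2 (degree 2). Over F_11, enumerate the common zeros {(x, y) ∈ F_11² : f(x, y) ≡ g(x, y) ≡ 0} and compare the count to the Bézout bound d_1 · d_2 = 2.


Common zeros: {(0, 10), (6, 6)}; count = 2; Bézout bound = 2.

deg(f) = 1, deg(g) = 2, so Bézout bound = 2.
Scan x ∈ F_11. For each x, list the y ∈ F_11 with f(x, y) ≡ 0 and those with g(x, y) ≡ 0 (mod 11); the common zeros in that column are the intersection.
  x = 0: f ≡ 0 at y ∈ {10}; g ≡ 0 at y ∈ {2, 10}; common: {10}.
  x = 1: f ≡ 0 at y ∈ {2}; g ≡ 0 at y ∈ {3, 10}; common: ∅.
  x = 2: f ≡ 0 at y ∈ {5}; g ≡ 0 at y ∈ {7}; common: ∅.
  x = 3: f ≡ 0 at y ∈ {8}; g ≡ 0 at y ∈ {0, 4}; common: ∅.
  x = 4: f ≡ 0 at y ∈ {0}; g ≡ 0 at y ∈ {1, 4}; common: ∅.
  x = 5: f ≡ 0 at y ∈ {3}; g ≡ 0 at y ∈ {8, 9}; common: ∅.
  x = 6: f ≡ 0 at y ∈ {6}; g ≡ 0 at y ∈ {1, 6}; common: {6}.
  x = 7: f ≡ 0 at y ∈ {9}; g ≡ 0 at y ∈ {3, 5}; common: ∅.
  x = 8: f ≡ 0 at y ∈ {1}; g ≡ 0 at y ∈ {0, 9}; common: ∅.
  x = 9: f ≡ 0 at y ∈ {4}; g ≡ 0 at y ∈ {2, 8}; common: ∅.
  x = 10: f ≡ 0 at y ∈ {7}; g ≡ 0 at y ∈ {5, 6}; common: ∅.
Collecting: common zeros = {(0, 10), (6, 6)}, so the count is 2.
Comparison with the Bézout bound: 2 ≤ 2 = deg(f)·deg(g), as expected for curves with no common component (the bound is attained).


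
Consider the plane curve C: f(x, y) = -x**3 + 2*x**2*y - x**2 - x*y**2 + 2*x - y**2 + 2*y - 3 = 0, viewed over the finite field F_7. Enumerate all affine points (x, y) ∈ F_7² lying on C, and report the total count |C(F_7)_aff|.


Affine F_7-points: {(5, 2), (6, 3)}; count = 2.

For each of the 49 pairs (x, y) ∈ F_7², evaluate f(x, y) mod 7. Record the zeros.
  x = 0: [0↦4, 1↦5, 2↦4, 3↦1, 4↦3, 5↦3, 6↦1]  zeros at y ∈ ∅
  x = 1: [0↦4, 1↦6, 2↦4, 3↦5, 4↦2, 5↦2, 6↦5]  zeros at y ∈ ∅
  x = 2: [0↦3, 1↦3, 2↦4, 3↦6, 4↦2, 5↦6, 6↦4]  zeros at y ∈ ∅
  x = 3: [0↦2, 1↦4, 2↦5, 3↦5, 4↦4, 5↦2, 6↦6]  zeros at y ∈ ∅
  x = 4: [0↦2, 1↦3, 2↦1, 3↦3, 4↦2, 5↦5, 6↦5]  zeros at y ∈ ∅
  x = 5: [0↦4, 1↦1, 2↦0, 3↦1, 4↦4, 5↦2, 6↦2]  zeros at y ∈ {2}
  x = 6: [0↦2, 1↦6, 2↦3, 3↦0, 4↦4, 5↦1, 6↦5]  zeros at y ∈ {3}
Collecting zeros: affine points = {(5, 2), (6, 3)}.
Total count |C(F_7)_aff| = 2.


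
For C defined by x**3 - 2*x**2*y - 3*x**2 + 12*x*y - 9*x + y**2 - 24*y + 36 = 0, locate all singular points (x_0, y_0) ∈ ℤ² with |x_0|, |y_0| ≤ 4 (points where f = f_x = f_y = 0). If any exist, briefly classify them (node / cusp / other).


Singular points: {(3, 3)}; classification: cusp.

Compute partial derivatives:
  f_x = 3*x**2 - 4*x*y - 6*x + 12*y - 9.
  f_y = -2*x**2 + 12*x + 2*y - 24.
Scan x_0 ∈ {−4, ..., 4}. For each x_0, f_y(x_0, y) is a polynomial in y; find its integer roots y ∈ {−4, ..., 4}, then test f_x and f at those candidates.
  x = -4: f_y(-4, y) = 2*y - 104; no integer root y with |y| ≤ 4.
  x = -3: f_y(-3, y) = 2*y - 78; no integer root y with |y| ≤ 4.
  x = -2: f_y(-2, y) = 2*y - 56; no integer root y with |y| ≤ 4.
  x = -1: f_y(-1, y) = 2*y - 38; no integer root y with |y| ≤ 4.
  x = 0: f_y(0, y) = 2*y - 24; no integer root y with |y| ≤ 4.
  x = 1: f_y(1, y) = 2*y - 14; no integer root y with |y| ≤ 4.
  x = 2: f_y(2, y) = 2*y - 8; vanishes at y ∈ {4}. (2, 4): f_x = 7 ≠ 0.
  x = 3: f_y(3, y) = 2*y - 6; vanishes at y ∈ {3}. (3, 3): f_x = 0, f = 0 — SINGULAR.
  x = 4: f_y(4, y) = 2*y - 8; vanishes at y ∈ {4}. (4, 4): f_x = -1 ≠ 0.
Only singular point on the grid: (3, 3).
Classify: substitute x = 3 + u, y = 3 + v and expand: f = u**3 - 2*u**2*v + v**2.
No constant or linear terms (consistent with a singular point). Quadratic part: v**2. Cubic part: u**3 - 2*u**2*v.
The quadratic part v**2 is a perfect square, so there is a single (double) tangent line v = 0, i.e. y = 3. Restricting the cubic part to that line (v = 0) leaves u**3 ≠ 0, so f is not divisible by v and the branch is v² ≈ -u**3 to lowest order — this is a cusp.
Classification: cusp.


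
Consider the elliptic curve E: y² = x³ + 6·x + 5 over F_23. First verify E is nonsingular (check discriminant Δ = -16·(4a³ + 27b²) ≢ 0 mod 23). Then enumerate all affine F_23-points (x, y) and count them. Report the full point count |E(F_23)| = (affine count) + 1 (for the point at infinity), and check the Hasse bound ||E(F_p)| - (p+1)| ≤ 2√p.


Affine points = {(1, 9), (1, 14), (2, 5), (2, 18), (3, 2), (3, 21), (4, 1), (4, 22), (6, 2), (6, 21), (8, 6), (8, 17), (9, 11), (9, 12), (13, 7), (13, 16), (14, 2), (14, 21), (17, 11), (17, 12), (19, 3), (19, 20), (20, 11), (20, 12), (21, 10), (21, 13)}; affine count = 26; |E(F_23)| = 27.

Discriminant check: Δ ∝ 4a³ + 27b² = 4·6³ + 27·5² = 4·216 + 27·25 ≡ 21 (mod 23). Nonzero ⇒ E is nonsingular.
For each x ∈ F_23, compute rhs = x³ + 6·x + 5 mod 23, then count y ∈ F_23 with y² ≡ rhs.
  x = 0: rhs = 5, matching y values: none (0 points).
  x = 1: rhs = 12, matching y values: 9, 14 (2 points).
  x = 2: rhs = 2, matching y values: 5, 18 (2 points).
  x = 3: rhs = 4, matching y values: 2, 21 (2 points).
  x = 4: rhs = 1, matching y values: 1, 22 (2 points).
  x = 5: rhs = 22, matching y values: none (0 points).
  x = 6: rhs = 4, matching y values: 2, 21 (2 points).
  x = 7: rhs = 22, matching y values: none (0 points).
  x = 8: rhs = 13, matching y values: 6, 17 (2 points).
  x = 9: rhs = 6, matching y values: 11, 12 (2 points).
  x = 10: rhs = 7, matching y values: none (0 points).
  x = 11: rhs = 22, matching y values: none (0 points).
  x = 12: rhs = 11, matching y values: none (0 points).
  x = 13: rhs = 3, matching y values: 7, 16 (2 points).
  x = 14: rhs = 4, matching y values: 2, 21 (2 points).
  x = 15: rhs = 20, matching y values: none (0 points).
  x = 16: rhs = 11, matching y values: none (0 points).
  x = 17: rhs = 6, matching y values: 11, 12 (2 points).
  x = 18: rhs = 11, matching y values: none (0 points).
  x = 19: rhs = 9, matching y values: 3, 20 (2 points).
  x = 20: rhs = 6, matching y values: 11, 12 (2 points).
  x = 21: rhs = 8, matching y values: 10, 13 (2 points).
  x = 22: rhs = 21, matching y values: none (0 points).
Total affine count: 26.
Full point count |E(F_23)| = 26 + 1 = 27.
Hasse bound: |27 − (23+1)| = |3| = 3 ≤ 2√23 ≈ 9.5917 ✓.


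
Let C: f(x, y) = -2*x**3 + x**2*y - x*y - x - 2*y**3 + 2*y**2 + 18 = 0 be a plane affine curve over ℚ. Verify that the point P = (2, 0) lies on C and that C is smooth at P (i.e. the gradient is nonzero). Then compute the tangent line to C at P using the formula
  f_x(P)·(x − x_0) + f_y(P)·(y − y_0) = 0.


Tangent line at P: -25*x + 2*y + 50 = 0.

Step 1: f(2, 0) = 0, so P lies on C.
Step 2: partial derivatives
  f_x(x, y) = -6*x**2 + 2*x*y - y - 1, f_y(x, y) = x**2 - x - 6*y**2 + 4*y.
  f_x(P) = -25, f_y(P) = 2 (gradient nonzero, so P is smooth).
Step 3: tangent line at P: -25·(x − 2) + 2·(y − 0) = 0.
Expanding: -25*x + 2*y + 50 = 0.


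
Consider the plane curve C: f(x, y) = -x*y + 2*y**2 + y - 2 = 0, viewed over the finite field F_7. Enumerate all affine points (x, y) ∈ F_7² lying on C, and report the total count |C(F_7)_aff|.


Affine F_7-points: {(1, 1), (1, 6), (4, 2), (4, 3), (5, 4), (5, 5)}; count = 6.

For each of the 49 pairs (x, y) ∈ F_7², evaluate f(x, y) mod 7. Record the zeros.
  x = 0: [0↦5, 1↦1, 2↦1, 3↦5, 4↦6, 5↦4, 6↦6]  zeros at y ∈ ∅
  x = 1: [0↦5, 1↦0, 2↦6, 3↦2, 4↦2, 5↦6, 6↦0]  zeros at y ∈ {1, 6}
  x = 2: [0↦5, 1↦6, 2↦4, 3↦6, 4↦5, 5↦1, 6↦1]  zeros at y ∈ ∅
  x = 3: [0↦5, 1↦5, 2↦2, 3↦3, 4↦1, 5↦3, 6↦2]  zeros at y ∈ ∅
  x = 4: [0↦5, 1↦4, 2↦0, 3↦0, 4↦4, 5↦5, 6↦3]  zeros at y ∈ {2, 3}
  x = 5: [0↦5, 1↦3, 2↦5, 3↦4, 4↦0, 5↦0, 6↦4]  zeros at y ∈ {4, 5}
  x = 6: [0↦5, 1↦2, 2↦3, 3↦1, 4↦3, 5↦2, 6↦5]  zeros at y ∈ ∅
Collecting zeros: affine points = {(1, 1), (1, 6), (4, 2), (4, 3), (5, 4), (5, 5)}.
Total count |C(F_7)_aff| = 6.


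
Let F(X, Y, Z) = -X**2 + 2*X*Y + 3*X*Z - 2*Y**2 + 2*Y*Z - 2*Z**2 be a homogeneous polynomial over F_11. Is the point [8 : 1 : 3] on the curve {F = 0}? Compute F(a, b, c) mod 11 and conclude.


F(8,1,3) ≡ 10 (mod 11); P is NOT on the curve.

Evaluate F(8, 1, 3) term-by-term (mod 11).
  -X**2 ↦ -1·64·1·1 = -64
  2*X*Y ↦ 2·8·1·1 = 16
  3*X*Z ↦ 3·8·1·3 = 72
  -2*Y**2 ↦ -2·1·1·1 = -2
  2*Y*Z ↦ 2·1·1·3 = 6
  -2*Z**2 ↦ -2·1·1·9 = -18
Sum: F(8, 1, 3) = (-64) + (16) + (72) + (-2) + (6) + (-18) = 10.
Reducing mod 11: 10 ≡ 10 (mod 11).
Since F(a, b, c) ≡ 10 ≠ 0 (mod 11), P does NOT lie on the curve.


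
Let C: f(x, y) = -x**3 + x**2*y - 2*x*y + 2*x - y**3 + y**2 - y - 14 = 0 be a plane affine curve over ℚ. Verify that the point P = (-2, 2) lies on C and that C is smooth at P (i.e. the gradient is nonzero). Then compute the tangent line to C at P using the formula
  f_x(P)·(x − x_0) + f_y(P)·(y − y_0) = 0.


Tangent line at P: -22*x - y - 42 = 0.

Step 1: f(-2, 2) = 0, so P lies on C.
Step 2: partial derivatives
  f_x(x, y) = -3*x**2 + 2*x*y - 2*y + 2, f_y(x, y) = x**2 - 2*x - 3*y**2 + 2*y - 1.
  f_x(P) = -22, f_y(P) = -1 (gradient nonzero, so P is smooth).
Step 3: tangent line at P: -22·(x − -2) + -1·(y − 2) = 0.
Expanding: -22*x - y - 42 = 0.


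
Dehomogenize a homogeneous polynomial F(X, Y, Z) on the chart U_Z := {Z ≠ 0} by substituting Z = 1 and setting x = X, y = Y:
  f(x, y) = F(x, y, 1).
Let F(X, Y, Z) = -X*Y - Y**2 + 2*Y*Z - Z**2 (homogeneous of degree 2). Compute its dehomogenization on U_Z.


f(x, y) = -x*y - y**2 + 2*y - 1

On U_Z we set Z = 1. Each monomial c·X^i·Y^j·Z^k in F becomes c·x^i·y^j·1^k = c·x^i·y^j.
Substituting Z = 1: F(X, Y, 1) = -x*y - y**2 + 2*y - 1.
Note: deg(f) ≤ deg(F) = 2; strict inequality happens when F is divisible by Z (lost terms).


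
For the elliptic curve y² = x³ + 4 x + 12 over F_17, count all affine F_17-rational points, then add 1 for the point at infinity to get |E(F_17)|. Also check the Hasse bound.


Affine points = {(1, 0), (3, 0), (5, 2), (5, 15), (7, 3), (7, 14), (10, 7), (10, 10), (13, 0), (15, 8), (15, 9)}; affine count = 11; |E(F_17)| = 12.

Discriminant check: Δ ∝ 4a³ + 27b² = 4·4³ + 27·12² = 4·64 + 27·144 ≡ 13 (mod 17). Nonzero ⇒ E is nonsingular.
For each x ∈ F_17, compute rhs = x³ + 4·x + 12 mod 17, then count y ∈ F_17 with y² ≡ rhs.
  x = 0: rhs = 12, matching y values: none (0 points).
  x = 1: rhs = 0, matching y values: 0 (1 points).
  x = 2: rhs = 11, matching y values: none (0 points).
  x = 3: rhs = 0, matching y values: 0 (1 points).
  x = 4: rhs = 7, matching y values: none (0 points).
  x = 5: rhs = 4, matching y values: 2, 15 (2 points).
  x = 6: rhs = 14, matching y values: none (0 points).
  x = 7: rhs = 9, matching y values: 3, 14 (2 points).
  x = 8: rhs = 12, matching y values: none (0 points).
  x = 9: rhs = 12, matching y values: none (0 points).
  x = 10: rhs = 15, matching y values: 7, 10 (2 points).
  x = 11: rhs = 10, matching y values: none (0 points).
  x = 12: rhs = 3, matching y values: none (0 points).
  x = 13: rhs = 0, matching y values: 0 (1 points).
  x = 14: rhs = 7, matching y values: none (0 points).
  x = 15: rhs = 13, matching y values: 8, 9 (2 points).
  x = 16: rhs = 7, matching y values: none (0 points).
Total affine count: 11.
Full point count |E(F_17)| = 11 + 1 = 12.
Hasse bound: |12 − (17+1)| = |-6| = 6 ≤ 2√17 ≈ 8.2462 ✓.


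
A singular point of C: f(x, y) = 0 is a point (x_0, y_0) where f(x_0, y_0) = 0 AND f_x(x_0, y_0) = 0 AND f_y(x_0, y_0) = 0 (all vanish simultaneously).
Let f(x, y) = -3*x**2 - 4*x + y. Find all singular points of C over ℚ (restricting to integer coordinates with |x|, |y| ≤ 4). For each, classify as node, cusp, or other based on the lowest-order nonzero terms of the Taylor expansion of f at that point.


No singular points in the scanned grid; C is smooth there.

Compute partial derivatives:
  f_x = -6*x - 4.
  f_y = 1.
f_y = 1 is a nonzero constant, so f_y never vanishes: no point (x, y) can satisfy f = f_x = f_y = 0. In particular no (x, y) ∈ {−4, ..., 4}² is singular; the curve is smooth.


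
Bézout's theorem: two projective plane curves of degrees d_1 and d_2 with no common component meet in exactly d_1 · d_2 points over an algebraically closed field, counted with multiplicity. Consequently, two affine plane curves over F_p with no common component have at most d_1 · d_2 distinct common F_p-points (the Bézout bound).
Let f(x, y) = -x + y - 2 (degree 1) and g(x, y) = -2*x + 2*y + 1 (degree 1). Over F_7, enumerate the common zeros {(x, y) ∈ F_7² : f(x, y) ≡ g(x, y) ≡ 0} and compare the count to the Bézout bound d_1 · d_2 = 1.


Common zeros: ∅; count = 0; Bézout bound = 1.

deg(f) = 1, deg(g) = 1, so Bézout bound = 1.
Scan x ∈ F_7. For each x, list the y ∈ F_7 with f(x, y) ≡ 0 and those with g(x, y) ≡ 0 (mod 7); the common zeros in that column are the intersection.
  x = 0: f ≡ 0 at y ∈ {2}; g ≡ 0 at y ∈ {3}; common: ∅.
  x = 1: f ≡ 0 at y ∈ {3}; g ≡ 0 at y ∈ {4}; common: ∅.
  x = 2: f ≡ 0 at y ∈ {4}; g ≡ 0 at y ∈ {5}; common: ∅.
  x = 3: f ≡ 0 at y ∈ {5}; g ≡ 0 at y ∈ {6}; common: ∅.
  x = 4: f ≡ 0 at y ∈ {6}; g ≡ 0 at y ∈ {0}; common: ∅.
  x = 5: f ≡ 0 at y ∈ {0}; g ≡ 0 at y ∈ {1}; common: ∅.
  x = 6: f ≡ 0 at y ∈ {1}; g ≡ 0 at y ∈ {2}; common: ∅.
Collecting: common zeros = ∅, so the count is 0.
Comparison with the Bézout bound: 0 ≤ 1 = deg(f)·deg(g), as expected for curves with no common component (the affine F_7-count falls short of the bound because intersections may lie at infinity, over extension fields, or carry multiplicity).


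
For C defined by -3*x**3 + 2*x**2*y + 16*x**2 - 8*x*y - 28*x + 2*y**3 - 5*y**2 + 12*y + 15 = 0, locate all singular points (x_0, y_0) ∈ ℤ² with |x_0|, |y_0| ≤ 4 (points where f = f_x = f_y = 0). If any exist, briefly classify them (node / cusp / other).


Singular points: {(2, 1)}; classification: cusp.

Compute partial derivatives:
  f_x = -9*x**2 + 4*x*y + 32*x - 8*y - 28.
  f_y = 2*x**2 - 8*x + 6*y**2 - 10*y + 12.
Scan x_0 ∈ {−4, ..., 4}. For each x_0, f_y(x_0, y) is a polynomial in y; find its integer roots y ∈ {−4, ..., 4}, then test f_x and f at those candidates.
  x = -4: f_y(-4, y) = 6*y**2 - 10*y + 76; no integer root y with |y| ≤ 4.
  x = -3: f_y(-3, y) = 6*y**2 - 10*y + 54; no integer root y with |y| ≤ 4.
  x = -2: f_y(-2, y) = 6*y**2 - 10*y + 36; no integer root y with |y| ≤ 4.
  x = -1: f_y(-1, y) = 6*y**2 - 10*y + 22; no integer root y with |y| ≤ 4.
  x = 0: f_y(0, y) = 6*y**2 - 10*y + 12; no integer root y with |y| ≤ 4.
  x = 1: f_y(1, y) = 6*y**2 - 10*y + 6; no integer root y with |y| ≤ 4.
  x = 2: f_y(2, y) = 6*y**2 - 10*y + 4; vanishes at y ∈ {1}. (2, 1): f_x = 0, f = 0 — SINGULAR.
  x = 3: f_y(3, y) = 6*y**2 - 10*y + 6; no integer root y with |y| ≤ 4.
  x = 4: f_y(4, y) = 6*y**2 - 10*y + 12; no integer root y with |y| ≤ 4.
Only singular point on the grid: (2, 1).
Classify: substitute x = 2 + u, y = 1 + v and expand: f = -3*u**3 + 2*u**2*v + 2*v**3 + v**2.
No constant or linear terms (consistent with a singular point). Quadratic part: v**2. Cubic part: -3*u**3 + 2*u**2*v + 2*v**3.
The quadratic part v**2 is a perfect square, so there is a single (double) tangent line v = 0, i.e. y = 1. Restricting the cubic part to that line (v = 0) leaves -3*u**3 ≠ 0, so f is not divisible by v and the branch is v² ≈ 3*u**3 to lowest order — this is a cusp.
Classification: cusp.


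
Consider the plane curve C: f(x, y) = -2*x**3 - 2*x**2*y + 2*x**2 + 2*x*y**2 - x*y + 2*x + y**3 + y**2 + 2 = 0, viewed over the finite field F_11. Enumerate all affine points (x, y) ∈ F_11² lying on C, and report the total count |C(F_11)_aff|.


Affine F_11-points: {(1, 7), (2, 5), (4, 4), (5, 1), (6, 5), (6, 7), (6, 8), (7, 0), (8, 10), (9, 0), (9, 7), (10, 5)}; count = 12.

For each of the 121 pairs (x, y) ∈ F_11², evaluate f(x, y) mod 11. Record the zeros.
  x = 0: [0↦2, 1↦4, 2↦3, 3↦5, 4↦5, 5↦9, 6↦1, 7↦9, 8↦6, 9↦9, 10↦2]  zeros at y ∈ ∅
  x = 1: [0↦4, 1↦5, 2↦7, 3↦5, 4↦5, 5↦2, 6↦2, 7↦0, 8↦2, 9↦3, 10↦9]  zeros at y ∈ {7}
  x = 2: [0↦9, 1↦5, 2↦6, 3↦7, 4↦3, 5↦0, 6↦4, 7↦10, 8↦2, 9↦8, 10↦1]  zeros at y ∈ {5}
  x = 3: [0↦5, 1↦3, 2↦10, 3↦10, 4↦9, 5↦2, 6↦6, 7↦5, 8↦5, 9↦1, 10↦10]  zeros at y ∈ ∅
  x = 4: [0↦2, 1↦9, 2↦7, 3↦2, 4↦0, 5↦7, 6↦7, 7↦6, 8↦10, 9↦3, 10↦2]  zeros at y ∈ {4}
  x = 5: [0↦10, 1↦0, 2↦7, 3↦4, 4↦8, 5↦3, 6↦6, 7↦1, 8↦5, 9↦2, 10↦9]  zeros at y ∈ {1}
  x = 6: [0↦6, 1↦8, 2↦9, 3↦4, 4↦10, 5↦0, 6↦2, 7↦0, 8↦0, 9↦8, 10↦8]  zeros at y ∈ {5, 7, 8}
  x = 7: [0↦0, 1↦10, 2↦1, 3↦1, 4↦5, 5↦8, 6↦5, 7↦2, 8↦5, 9↦9, 10↦9]  zeros at y ∈ {0}
  x = 8: [0↦2, 1↦5, 2↦4, 3↦5, 4↦3, 5↦4, 6↦3, 7↦6, 8↦8, 9↦4, 10↦0]  zeros at y ∈ {10}
  x = 9: [0↦0, 1↦3, 2↦6, 3↦4, 4↦3, 5↦9, 6↦6, 7↦0, 8↦8, 9↦3, 10↦2]  zeros at y ∈ {0, 7}
  x = 10: [0↦4, 1↦3, 2↦6, 3↦8, 4↦4, 5↦0, 6↦2, 7↦5, 8↦4, 9↦5, 10↦3]  zeros at y ∈ {5}
Collecting zeros: affine points = {(1, 7), (2, 5), (4, 4), (5, 1), (6, 5), (6, 7), (6, 8), (7, 0), (8, 10), (9, 0), (9, 7), (10, 5)}.
Total count |C(F_11)_aff| = 12.


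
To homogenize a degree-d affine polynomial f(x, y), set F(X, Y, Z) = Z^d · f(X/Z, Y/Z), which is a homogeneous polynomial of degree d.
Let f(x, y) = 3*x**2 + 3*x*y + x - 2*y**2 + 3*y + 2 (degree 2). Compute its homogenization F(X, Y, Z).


F(X, Y, Z) = 3*X**2 + 3*X*Y + X*Z - 2*Y**2 + 3*Y*Z + 2*Z**2

deg(f) = 2.
Substitute x = X/Z, y = Y/Z into f, then multiply by Z^2.
  monomial 3·x^2·y^0 ↦ 3·X^2·Y^0·Z^0.
  monomial 3·x^1·y^1 ↦ 3·X^1·Y^1·Z^0.
  monomial 1·x^1·y^0 ↦ 1·X^1·Y^0·Z^1.
  monomial -2·x^0·y^2 ↦ -2·X^0·Y^2·Z^0.
  monomial 3·x^0·y^1 ↦ 3·X^0·Y^1·Z^1.
  monomial 2·x^0·y^0 ↦ 2·X^0·Y^0·Z^2.
Collecting: F(X, Y, Z) = 3*X**2 + 3*X*Y + X*Z - 2*Y**2 + 3*Y*Z + 2*Z**2.


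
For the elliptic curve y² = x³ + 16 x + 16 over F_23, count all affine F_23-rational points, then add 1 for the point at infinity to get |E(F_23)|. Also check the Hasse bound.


Affine points = {(0, 4), (0, 19), (4, 11), (4, 12), (6, 11), (6, 12), (8, 9), (8, 14), (10, 7), (10, 16), (12, 2), (12, 21), (13, 11), (13, 12), (17, 7), (17, 16), (18, 8), (18, 15), (19, 7), (19, 16)}; affine count = 20; |E(F_23)| = 21.

Discriminant check: Δ ∝ 4a³ + 27b² = 4·16³ + 27·16² = 4·4096 + 27·256 ≡ 20 (mod 23). Nonzero ⇒ E is nonsingular.
For each x ∈ F_23, compute rhs = x³ + 16·x + 16 mod 23, then count y ∈ F_23 with y² ≡ rhs.
  x = 0: rhs = 16, matching y values: 4, 19 (2 points).
  x = 1: rhs = 10, matching y values: none (0 points).
  x = 2: rhs = 10, matching y values: none (0 points).
  x = 3: rhs = 22, matching y values: none (0 points).
  x = 4: rhs = 6, matching y values: 11, 12 (2 points).
  x = 5: rhs = 14, matching y values: none (0 points).
  x = 6: rhs = 6, matching y values: 11, 12 (2 points).
  x = 7: rhs = 11, matching y values: none (0 points).
  x = 8: rhs = 12, matching y values: 9, 14 (2 points).
  x = 9: rhs = 15, matching y values: none (0 points).
  x = 10: rhs = 3, matching y values: 7, 16 (2 points).
  x = 11: rhs = 5, matching y values: none (0 points).
  x = 12: rhs = 4, matching y values: 2, 21 (2 points).
  x = 13: rhs = 6, matching y values: 11, 12 (2 points).
  x = 14: rhs = 17, matching y values: none (0 points).
  x = 15: rhs = 20, matching y values: none (0 points).
  x = 16: rhs = 21, matching y values: none (0 points).
  x = 17: rhs = 3, matching y values: 7, 16 (2 points).
  x = 18: rhs = 18, matching y values: 8, 15 (2 points).
  x = 19: rhs = 3, matching y values: 7, 16 (2 points).
  x = 20: rhs = 10, matching y values: none (0 points).
  x = 21: rhs = 22, matching y values: none (0 points).
  x = 22: rhs = 22, matching y values: none (0 points).
Total affine count: 20.
Full point count |E(F_23)| = 20 + 1 = 21.
Hasse bound: |21 − (23+1)| = |-3| = 3 ≤ 2√23 ≈ 9.5917 ✓.


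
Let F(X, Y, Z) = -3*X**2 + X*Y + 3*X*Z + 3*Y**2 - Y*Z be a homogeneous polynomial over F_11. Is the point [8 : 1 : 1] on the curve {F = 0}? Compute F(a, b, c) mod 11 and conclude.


F(8,1,1) ≡ 7 (mod 11); P is NOT on the curve.

Evaluate F(8, 1, 1) term-by-term (mod 11).
  -3*X**2 ↦ -3·64·1·1 = -192
  X*Y ↦ 1·8·1·1 = 8
  3*X*Z ↦ 3·8·1·1 = 24
  3*Y**2 ↦ 3·1·1·1 = 3
  -Y*Z ↦ -1·1·1·1 = -1
Sum: F(8, 1, 1) = (-192) + (8) + (24) + (3) + (-1) = -158.
Reducing mod 11: -158 ≡ 7 (mod 11).
Since F(a, b, c) ≡ 7 ≠ 0 (mod 11), P does NOT lie on the curve.


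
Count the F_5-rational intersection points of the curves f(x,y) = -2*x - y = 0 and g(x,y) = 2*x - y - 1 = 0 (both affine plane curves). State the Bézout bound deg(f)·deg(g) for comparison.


Common zeros: {(4, 2)}; count = 1; Bézout bound = 1.

deg(f) = 1, deg(g) = 1, so Bézout bound = 1.
Scan x ∈ F_5. For each x, list the y ∈ F_5 with f(x, y) ≡ 0 and those with g(x, y) ≡ 0 (mod 5); the common zeros in that column are the intersection.
  x = 0: f ≡ 0 at y ∈ {0}; g ≡ 0 at y ∈ {4}; common: ∅.
  x = 1: f ≡ 0 at y ∈ {3}; g ≡ 0 at y ∈ {1}; common: ∅.
  x = 2: f ≡ 0 at y ∈ {1}; g ≡ 0 at y ∈ {3}; common: ∅.
  x = 3: f ≡ 0 at y ∈ {4}; g ≡ 0 at y ∈ {0}; common: ∅.
  x = 4: f ≡ 0 at y ∈ {2}; g ≡ 0 at y ∈ {2}; common: {2}.
Collecting: common zeros = {(4, 2)}, so the count is 1.
Comparison with the Bézout bound: 1 ≤ 1 = deg(f)·deg(g), as expected for curves with no common component (the bound is attained).


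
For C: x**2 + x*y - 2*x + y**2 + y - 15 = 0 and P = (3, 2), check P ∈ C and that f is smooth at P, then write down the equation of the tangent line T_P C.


Tangent line at P: 6*x + 8*y - 34 = 0.

Step 1: f(3, 2) = 0, so P lies on C.
Step 2: partial derivatives
  f_x(x, y) = 2*x + y - 2, f_y(x, y) = x + 2*y + 1.
  f_x(P) = 6, f_y(P) = 8 (gradient nonzero, so P is smooth).
Step 3: tangent line at P: 6·(x − 3) + 8·(y − 2) = 0.
Expanding: 6*x + 8*y - 34 = 0.


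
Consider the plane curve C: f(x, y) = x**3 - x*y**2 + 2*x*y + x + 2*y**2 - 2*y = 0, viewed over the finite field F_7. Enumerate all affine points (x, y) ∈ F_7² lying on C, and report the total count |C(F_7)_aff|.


Affine F_7-points: {(0, 0), (0, 1), (2, 2), (5, 6)}; count = 4.

For each of the 49 pairs (x, y) ∈ F_7², evaluate f(x, y) mod 7. Record the zeros.
  x = 0: [0↦0, 1↦0, 2↦4, 3↦5, 4↦3, 5↦5, 6↦4]  zeros at y ∈ {0, 1}
  x = 1: [0↦2, 1↦3, 2↦6, 3↦4, 4↦4, 5↦6, 6↦3]  zeros at y ∈ ∅
  x = 2: [0↦3, 1↦5, 2↦0, 3↦2, 4↦4, 5↦6, 6↦1]  zeros at y ∈ {2}
  x = 3: [0↦2, 1↦5, 2↦6, 3↦5, 4↦2, 5↦4, 6↦4]  zeros at y ∈ ∅
  x = 4: [0↦5, 1↦2, 2↦2, 3↦5, 4↦4, 5↦6, 6↦4]  zeros at y ∈ ∅
  x = 5: [0↦4, 1↦2, 2↦1, 3↦1, 4↦2, 5↦4, 6↦0]  zeros at y ∈ {6}
  x = 6: [0↦5, 1↦4, 2↦2, 3↦6, 4↦2, 5↦4, 6↦5]  zeros at y ∈ ∅
Collecting zeros: affine points = {(0, 0), (0, 1), (2, 2), (5, 6)}.
Total count |C(F_7)_aff| = 4.


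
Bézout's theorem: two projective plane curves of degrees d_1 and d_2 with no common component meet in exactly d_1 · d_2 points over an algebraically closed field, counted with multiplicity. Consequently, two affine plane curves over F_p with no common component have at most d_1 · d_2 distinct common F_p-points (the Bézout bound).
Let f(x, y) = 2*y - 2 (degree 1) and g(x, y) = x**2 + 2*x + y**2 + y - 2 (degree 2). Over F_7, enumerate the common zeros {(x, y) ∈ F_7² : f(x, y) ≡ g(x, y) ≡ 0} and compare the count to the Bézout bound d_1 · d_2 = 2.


Common zeros: {(0, 1), (5, 1)}; count = 2; Bézout bound = 2.

deg(f) = 1, deg(g) = 2, so Bézout bound = 2.
Scan x ∈ F_7. For each x, list the y ∈ F_7 with f(x, y) ≡ 0 and those with g(x, y) ≡ 0 (mod 7); the common zeros in that column are the intersection.
  x = 0: f ≡ 0 at y ∈ {1}; g ≡ 0 at y ∈ {1, 5}; common: {1}.
  x = 1: f ≡ 0 at y ∈ {1}; g ≡ 0 at y ∈ {2, 4}; common: ∅.
  x = 2: f ≡ 0 at y ∈ {1}; g ≡ 0 at y ∈ ∅; common: ∅.
  x = 3: f ≡ 0 at y ∈ {1}; g ≡ 0 at y ∈ ∅; common: ∅.
  x = 4: f ≡ 0 at y ∈ {1}; g ≡ 0 at y ∈ {2, 4}; common: ∅.
  x = 5: f ≡ 0 at y ∈ {1}; g ≡ 0 at y ∈ {1, 5}; common: {1}.
  x = 6: f ≡ 0 at y ∈ {1}; g ≡ 0 at y ∈ ∅; common: ∅.
Collecting: common zeros = {(0, 1), (5, 1)}, so the count is 2.
Comparison with the Bézout bound: 2 ≤ 2 = deg(f)·deg(g), as expected for curves with no common component (the bound is attained).


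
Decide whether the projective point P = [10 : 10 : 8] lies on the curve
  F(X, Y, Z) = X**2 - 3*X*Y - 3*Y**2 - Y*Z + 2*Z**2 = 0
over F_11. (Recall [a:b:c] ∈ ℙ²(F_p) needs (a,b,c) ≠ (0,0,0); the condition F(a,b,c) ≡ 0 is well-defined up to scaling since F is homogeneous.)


F(10,10,8) ≡ 10 (mod 11); P is NOT on the curve.

Evaluate F(10, 10, 8) term-by-term (mod 11).
  X**2 ↦ 1·100·1·1 = 100
  -3*X*Y ↦ -3·10·10·1 = -300
  -3*Y**2 ↦ -3·1·100·1 = -300
  -Y*Z ↦ -1·1·10·8 = -80
  2*Z**2 ↦ 2·1·1·64 = 128
Sum: F(10, 10, 8) = (100) + (-300) + (-300) + (-80) + (128) = -452.
Reducing mod 11: -452 ≡ 10 (mod 11).
Since F(a, b, c) ≡ 10 ≠ 0 (mod 11), P does NOT lie on the curve.


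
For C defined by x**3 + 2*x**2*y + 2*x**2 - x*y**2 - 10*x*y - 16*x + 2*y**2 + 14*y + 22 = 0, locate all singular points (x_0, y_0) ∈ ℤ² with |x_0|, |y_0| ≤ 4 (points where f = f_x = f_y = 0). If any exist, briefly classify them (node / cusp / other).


Singular points: {(1, -3)}; classification: node.

Compute partial derivatives:
  f_x = 3*x**2 + 4*x*y + 4*x - y**2 - 10*y - 16.
  f_y = 2*x**2 - 2*x*y - 10*x + 4*y + 14.
Scan x_0 ∈ {−4, ..., 4}. For each x_0, f_y(x_0, y) is a polynomial in y; find its integer roots y ∈ {−4, ..., 4}, then test f_x and f at those candidates.
  x = -4: f_y(-4, y) = 12*y + 86; no integer root y with |y| ≤ 4.
  x = -3: f_y(-3, y) = 10*y + 62; no integer root y with |y| ≤ 4.
  x = -2: f_y(-2, y) = 8*y + 42; no integer root y with |y| ≤ 4.
  x = -1: f_y(-1, y) = 6*y + 26; no integer root y with |y| ≤ 4.
  x = 0: f_y(0, y) = 4*y + 14; no integer root y with |y| ≤ 4.
  x = 1: f_y(1, y) = 2*y + 6; vanishes at y ∈ {-3}. (1, -3): f_x = 0, f = 0 — SINGULAR.
  x = 2: f_y(2, y) = 2; no integer root y with |y| ≤ 4.
  x = 3: f_y(3, y) = 2 - 2*y; vanishes at y ∈ {1}. (3, 1): f_x = 24 ≠ 0.
  x = 4: f_y(4, y) = 6 - 4*y; no integer root y with |y| ≤ 4.
Only singular point on the grid: (1, -3).
Classify: substitute x = 1 + u, y = -3 + v and expand: f = u**3 + 2*u**2*v - u**2 - u*v**2 + v**2.
No constant or linear terms (consistent with a singular point). Quadratic part: -u**2 + v**2. Cubic part: u**3 + 2*u**2*v - u*v**2.
The quadratic part v**2 - u**2 = (v − u)(v + u) splits into two distinct linear factors, so there are two distinct tangent lines y − -3 = ±(x − 1) — this is a node (ordinary double point).
Classification: node.


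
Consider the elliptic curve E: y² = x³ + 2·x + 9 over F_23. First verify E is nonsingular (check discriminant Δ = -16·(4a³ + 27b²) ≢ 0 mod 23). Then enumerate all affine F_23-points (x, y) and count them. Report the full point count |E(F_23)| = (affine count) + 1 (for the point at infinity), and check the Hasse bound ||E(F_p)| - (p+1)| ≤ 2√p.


Affine points = {(0, 3), (0, 20), (1, 9), (1, 14), (4, 9), (4, 14), (5, 11), (5, 12), (8, 10), (8, 13), (12, 6), (12, 17), (13, 1), (13, 22), (18, 9), (18, 14), (19, 11), (19, 12), (22, 11), (22, 12)}; affine count = 20; |E(F_23)| = 21.

Discriminant check: Δ ∝ 4a³ + 27b² = 4·2³ + 27·9² = 4·8 + 27·81 ≡ 11 (mod 23). Nonzero ⇒ E is nonsingular.
For each x ∈ F_23, compute rhs = x³ + 2·x + 9 mod 23, then count y ∈ F_23 with y² ≡ rhs.
  x = 0: rhs = 9, matching y values: 3, 20 (2 points).
  x = 1: rhs = 12, matching y values: 9, 14 (2 points).
  x = 2: rhs = 21, matching y values: none (0 points).
  x = 3: rhs = 19, matching y values: none (0 points).
  x = 4: rhs = 12, matching y values: 9, 14 (2 points).
  x = 5: rhs = 6, matching y values: 11, 12 (2 points).
  x = 6: rhs = 7, matching y values: none (0 points).
  x = 7: rhs = 21, matching y values: none (0 points).
  x = 8: rhs = 8, matching y values: 10, 13 (2 points).
  x = 9: rhs = 20, matching y values: none (0 points).
  x = 10: rhs = 17, matching y values: none (0 points).
  x = 11: rhs = 5, matching y values: none (0 points).
  x = 12: rhs = 13, matching y values: 6, 17 (2 points).
  x = 13: rhs = 1, matching y values: 1, 22 (2 points).
  x = 14: rhs = 21, matching y values: none (0 points).
  x = 15: rhs = 10, matching y values: none (0 points).
  x = 16: rhs = 20, matching y values: none (0 points).
  x = 17: rhs = 11, matching y values: none (0 points).
  x = 18: rhs = 12, matching y values: 9, 14 (2 points).
  x = 19: rhs = 6, matching y values: 11, 12 (2 points).
  x = 20: rhs = 22, matching y values: none (0 points).
  x = 21: rhs = 20, matching y values: none (0 points).
  x = 22: rhs = 6, matching y values: 11, 12 (2 points).
Total affine count: 20.
Full point count |E(F_23)| = 20 + 1 = 21.
Hasse bound: |21 − (23+1)| = |-3| = 3 ≤ 2√23 ≈ 9.5917 ✓.


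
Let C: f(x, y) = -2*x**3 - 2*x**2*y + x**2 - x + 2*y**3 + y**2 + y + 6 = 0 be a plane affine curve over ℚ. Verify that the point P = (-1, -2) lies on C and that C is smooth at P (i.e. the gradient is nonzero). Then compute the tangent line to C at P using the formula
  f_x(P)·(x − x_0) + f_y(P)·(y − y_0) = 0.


Tangent line at P: -17*x + 19*y + 21 = 0.

Step 1: f(-1, -2) = 0, so P lies on C.
Step 2: partial derivatives
  f_x(x, y) = -6*x**2 - 4*x*y + 2*x - 1, f_y(x, y) = -2*x**2 + 6*y**2 + 2*y + 1.
  f_x(P) = -17, f_y(P) = 19 (gradient nonzero, so P is smooth).
Step 3: tangent line at P: -17·(x − -1) + 19·(y − -2) = 0.
Expanding: -17*x + 19*y + 21 = 0.
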